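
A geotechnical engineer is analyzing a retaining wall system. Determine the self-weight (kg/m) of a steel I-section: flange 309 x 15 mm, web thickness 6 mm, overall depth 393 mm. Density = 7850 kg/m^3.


A_flanges = 2 * 309 * 15 = 9270 mm^2
A_web = (393 - 2 * 15) * 6 = 2178 mm^2
A_total = 9270 + 2178 = 11448 mm^2 = 0.011448 m^2
Weight = rho * A = 7850 * 0.011448 = 89.8668 kg/m

89.8668 kg/m


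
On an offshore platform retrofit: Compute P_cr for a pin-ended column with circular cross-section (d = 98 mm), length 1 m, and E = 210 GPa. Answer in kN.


I = pi * d^4 / 64 = 4527664.12 mm^4
L = 1000.0 mm
P_cr = pi^2 * E * I / L^2
= 9.8696 * 210000.0 * 4527664.12 / 1000.0^2
= 9384113.28 N = 9384.1133 kN

9384.1133 kN


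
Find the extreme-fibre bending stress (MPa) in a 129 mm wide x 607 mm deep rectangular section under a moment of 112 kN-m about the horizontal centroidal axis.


I = b * h^3 / 12 = 129 * 607^3 / 12 = 2404221837.25 mm^4
y = h / 2 = 607 / 2 = 303.5 mm
M = 112 kN-m = 112000000.0 N-mm
sigma = M * y / I = 112000000.0 * 303.5 / 2404221837.25
= 14.14 MPa

14.14 MPa


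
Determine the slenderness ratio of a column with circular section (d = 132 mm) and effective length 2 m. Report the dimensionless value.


Radius of gyration r = d / 4 = 132 / 4 = 33.0 mm
L_eff = 2000.0 mm
Slenderness ratio = L / r = 2000.0 / 33.0 = 60.61 (dimensionless)

60.61 (dimensionless)


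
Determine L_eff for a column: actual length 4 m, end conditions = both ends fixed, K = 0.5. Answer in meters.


L_eff = K * L
= 0.5 * 4
= 2.0 m

2.0 m


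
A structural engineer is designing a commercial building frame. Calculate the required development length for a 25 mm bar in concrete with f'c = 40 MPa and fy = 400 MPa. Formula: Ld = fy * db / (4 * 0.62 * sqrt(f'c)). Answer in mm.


Ld = (fy * db) / (4 * 0.62 * sqrt(f'c))
= (400 * 25) / (4 * 0.62 * sqrt(40))
= 10000 / 15.6849
= 637.56 mm

637.56 mm


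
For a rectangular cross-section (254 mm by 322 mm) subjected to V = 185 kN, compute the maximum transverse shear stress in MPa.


A = b * h = 254 * 322 = 81788 mm^2
V = 185 kN = 185000.0 N
tau_max = 1.5 * V / A = 1.5 * 185000.0 / 81788
= 3.3929 MPa

3.3929 MPa


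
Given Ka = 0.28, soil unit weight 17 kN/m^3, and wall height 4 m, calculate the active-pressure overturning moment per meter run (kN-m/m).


Pa = 0.5 * Ka * gamma * H^2
= 0.5 * 0.28 * 17 * 4^2
= 38.08 kN/m
Arm = H / 3 = 4 / 3 = 1.3333 m
Mo = Pa * arm = Pa * H / 3 = 38.08 * 4 / 3 = 50.7733 kN-m/m

50.7733 kN-m/m


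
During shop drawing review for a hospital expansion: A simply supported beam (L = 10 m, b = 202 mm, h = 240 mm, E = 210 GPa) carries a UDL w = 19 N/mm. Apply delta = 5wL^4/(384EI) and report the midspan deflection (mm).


I = 202 * 240^3 / 12 = 232704000.0 mm^4
L = 10000.0 mm, w = 19 N/mm, E = 210000.0 MPa
delta = 5 * w * L^4 / (384 * E * I)
= 5 * 19 * 10000.0^4 / (384 * 210000.0 * 232704000.0)
= 50.6255 mm

50.6255 mm


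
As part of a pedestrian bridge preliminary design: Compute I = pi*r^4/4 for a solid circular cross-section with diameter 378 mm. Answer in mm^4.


r = d / 2 = 378 / 2 = 189.0 mm
I = pi * r^4 / 4 = pi * 189.0^4 / 4
= 1002160077.64 mm^4

1002160077.64 mm^4


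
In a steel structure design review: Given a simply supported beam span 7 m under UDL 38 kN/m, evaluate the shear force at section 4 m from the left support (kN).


R_A = w * L / 2 = 38 * 7 / 2 = 133.0 kN
V(x) = R_A - w * x = 133.0 - 38 * 4
= -19.0 kN

-19.0 kN


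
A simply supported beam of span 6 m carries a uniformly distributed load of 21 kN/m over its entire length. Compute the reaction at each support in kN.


Total load = w * L = 21 * 6 = 126 kN
By symmetry, each reaction R = total / 2 = 126 / 2 = 63.0 kN

63.0 kN


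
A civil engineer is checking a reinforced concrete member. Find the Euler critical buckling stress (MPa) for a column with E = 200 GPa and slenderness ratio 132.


sigma_cr = pi^2 * E / lambda^2
= 9.8696 * 200000.0 / 132^2
= 9.8696 * 200000.0 / 17424
= 113.2875 MPa

113.2875 MPa


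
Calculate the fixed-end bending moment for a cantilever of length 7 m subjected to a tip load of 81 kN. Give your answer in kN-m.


For a cantilever with a point load at the free end:
M_max = P * L = 81 * 7 = 567 kN-m

567 kN-m


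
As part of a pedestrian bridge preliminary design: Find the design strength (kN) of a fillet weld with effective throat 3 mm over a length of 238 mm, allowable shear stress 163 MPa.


Strength = throat * length * allowable stress
= 3 * 238 * 163 N
= 116382 N
= 116.38 kN

116.38 kN


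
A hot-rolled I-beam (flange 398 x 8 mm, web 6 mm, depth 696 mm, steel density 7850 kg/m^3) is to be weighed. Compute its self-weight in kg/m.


A_flanges = 2 * 398 * 8 = 6368 mm^2
A_web = (696 - 2 * 8) * 6 = 4080 mm^2
A_total = 6368 + 4080 = 10448 mm^2 = 0.010448 m^2
Weight = rho * A = 7850 * 0.010448 = 82.0168 kg/m

82.0168 kg/m


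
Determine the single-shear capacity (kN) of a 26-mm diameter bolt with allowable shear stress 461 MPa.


A = pi * d^2 / 4 = pi * 26^2 / 4 = 530.9292 mm^2
V = f_v * A / 1000 = 461 * 530.9292 / 1000
= 244.7583 kN

244.7583 kN


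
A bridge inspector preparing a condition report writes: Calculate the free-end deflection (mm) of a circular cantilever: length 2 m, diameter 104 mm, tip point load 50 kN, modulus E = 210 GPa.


I = pi * d^4 / 64 = pi * 104^4 / 64 = 5742529.78 mm^4
L = 2000.0 mm, P = 50000.0 N, E = 210000.0 MPa
delta = P * L^3 / (3 * E * I)
= 50000.0 * 2000.0^3 / (3 * 210000.0 * 5742529.78)
= 110.5646 mm

110.5646 mm


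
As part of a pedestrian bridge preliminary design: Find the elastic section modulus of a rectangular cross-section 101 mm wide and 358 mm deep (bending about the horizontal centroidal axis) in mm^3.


S = b * h^2 / 6
= 101 * 358^2 / 6
= 101 * 128164 / 6
= 2157427.33 mm^3

2157427.33 mm^3


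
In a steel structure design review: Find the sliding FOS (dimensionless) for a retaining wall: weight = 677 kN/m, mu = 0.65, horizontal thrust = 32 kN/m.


Resisting force = mu * W = 0.65 * 677 = 440.05 kN/m
FOS = Resisting / Driving = 440.05 / 32
= 13.7516 (dimensionless)

13.7516 (dimensionless)


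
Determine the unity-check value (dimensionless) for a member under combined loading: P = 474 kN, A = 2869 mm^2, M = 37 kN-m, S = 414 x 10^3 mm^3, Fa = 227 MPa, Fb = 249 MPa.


f_a = P / A = 474000.0 / 2869 = 165.2144 MPa
f_b = M / S = 37000000.0 / 414000.0 = 89.372 MPa
Ratio = f_a / Fa + f_b / Fb
= 165.2144 / 227 + 89.372 / 249
= 1.0867 (dimensionless)

1.0867 (dimensionless)


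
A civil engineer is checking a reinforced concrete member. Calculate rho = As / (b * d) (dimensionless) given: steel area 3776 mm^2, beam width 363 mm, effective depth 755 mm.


rho = As / (b * d)
= 3776 / (363 * 755)
= 3776 / 274065
= 0.013778 (dimensionless)

0.013778 (dimensionless)


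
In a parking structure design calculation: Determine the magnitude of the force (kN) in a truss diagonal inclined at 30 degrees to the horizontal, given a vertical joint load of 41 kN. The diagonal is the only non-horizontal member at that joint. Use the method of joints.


At the joint, only the diagonal has a vertical component, so vertical equilibrium gives:
F * sin(30) = 41
F = 41 / sin(30)
= 41 / 0.5
= 82.0 kN

82.0 kN


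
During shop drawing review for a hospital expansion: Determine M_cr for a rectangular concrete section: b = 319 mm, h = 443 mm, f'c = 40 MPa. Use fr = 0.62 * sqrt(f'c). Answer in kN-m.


fr = 0.62 * sqrt(40) = 0.62 * 6.3246 = 3.9212 MPa
I = 319 * 443^3 / 12 = 2311109994.42 mm^4
y_t = 221.5 mm
M_cr = fr * I / y_t = 3.9212 * 2311109994.42 / 221.5 N-mm
= 40.9137 kN-m

40.9137 kN-m


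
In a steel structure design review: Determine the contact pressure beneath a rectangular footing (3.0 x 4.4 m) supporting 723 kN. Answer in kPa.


A = 3.0 * 4.4 = 13.2 m^2
q = P / A = 723 / 13.2
= 54.7727 kPa

54.7727 kPa


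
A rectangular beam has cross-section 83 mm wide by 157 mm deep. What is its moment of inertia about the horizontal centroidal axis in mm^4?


I = b * h^3 / 12
= 83 * 157^3 / 12
= 83 * 3869893 / 12
= 26766759.92 mm^4

26766759.92 mm^4


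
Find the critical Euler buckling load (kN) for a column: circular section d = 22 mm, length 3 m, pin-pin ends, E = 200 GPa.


I = pi * d^4 / 64 = 11499.01 mm^4
L = 3000.0 mm
P_cr = pi^2 * E * I / L^2
= 9.8696 * 200000.0 * 11499.01 / 3000.0^2
= 2522.02 N = 2.522 kN

2.522 kN


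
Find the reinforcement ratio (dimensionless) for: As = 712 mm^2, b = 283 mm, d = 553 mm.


rho = As / (b * d)
= 712 / (283 * 553)
= 712 / 156499
= 0.00455 (dimensionless)

0.00455 (dimensionless)


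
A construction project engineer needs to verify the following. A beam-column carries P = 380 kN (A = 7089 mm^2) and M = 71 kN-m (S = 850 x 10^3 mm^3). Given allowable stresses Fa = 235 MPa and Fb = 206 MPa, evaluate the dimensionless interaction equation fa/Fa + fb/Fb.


f_a = P / A = 380000.0 / 7089 = 53.6042 MPa
f_b = M / S = 71000000.0 / 850000.0 = 83.5294 MPa
Ratio = f_a / Fa + f_b / Fb
= 53.6042 / 235 + 83.5294 / 206
= 0.6336 (dimensionless)

0.6336 (dimensionless)


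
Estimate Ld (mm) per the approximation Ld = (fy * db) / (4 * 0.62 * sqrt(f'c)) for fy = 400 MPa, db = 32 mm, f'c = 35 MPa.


Ld = (fy * db) / (4 * 0.62 * sqrt(f'c))
= (400 * 32) / (4 * 0.62 * sqrt(35))
= 12800 / 14.6719
= 872.42 mm

872.42 mm


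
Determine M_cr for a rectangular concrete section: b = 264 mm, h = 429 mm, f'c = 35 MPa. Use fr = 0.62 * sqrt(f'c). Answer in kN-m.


fr = 0.62 * sqrt(35) = 0.62 * 5.9161 = 3.668 MPa
I = 264 * 429^3 / 12 = 1736978958.0 mm^4
y_t = 214.5 mm
M_cr = fr * I / y_t = 3.668 * 1736978958.0 / 214.5 N-mm
= 29.7025 kN-m

29.7025 kN-m


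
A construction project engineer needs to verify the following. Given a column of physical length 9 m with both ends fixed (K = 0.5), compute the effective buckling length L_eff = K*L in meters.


L_eff = K * L
= 0.5 * 9
= 4.5 m

4.5 m


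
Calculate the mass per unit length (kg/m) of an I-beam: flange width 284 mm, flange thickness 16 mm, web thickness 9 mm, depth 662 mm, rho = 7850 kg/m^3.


A_flanges = 2 * 284 * 16 = 9088 mm^2
A_web = (662 - 2 * 16) * 9 = 5670 mm^2
A_total = 9088 + 5670 = 14758 mm^2 = 0.014758 m^2
Weight = rho * A = 7850 * 0.014758 = 115.8503 kg/m

115.8503 kg/m


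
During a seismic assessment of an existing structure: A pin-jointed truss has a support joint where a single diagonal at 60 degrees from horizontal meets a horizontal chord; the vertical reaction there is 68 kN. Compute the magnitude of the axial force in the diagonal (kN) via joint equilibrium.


At the joint, only the diagonal has a vertical component, so vertical equilibrium gives:
F * sin(60) = 68
F = 68 / sin(60)
= 68 / 0.866025
= 78.52 kN

78.52 kN


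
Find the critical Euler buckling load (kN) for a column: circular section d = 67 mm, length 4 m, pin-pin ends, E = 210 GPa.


I = pi * d^4 / 64 = 989165.84 mm^4
L = 4000.0 mm
P_cr = pi^2 * E * I / L^2
= 9.8696 * 210000.0 * 989165.84 / 4000.0^2
= 128135.12 N = 128.1351 kN

128.1351 kN


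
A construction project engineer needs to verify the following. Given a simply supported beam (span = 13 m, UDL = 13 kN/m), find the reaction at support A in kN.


Total load = w * L = 13 * 13 = 169 kN
By symmetry, each reaction R = total / 2 = 169 / 2 = 84.5 kN

84.5 kN


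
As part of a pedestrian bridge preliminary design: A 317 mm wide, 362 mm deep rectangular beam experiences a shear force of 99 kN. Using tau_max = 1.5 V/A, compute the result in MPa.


A = b * h = 317 * 362 = 114754 mm^2
V = 99 kN = 99000.0 N
tau_max = 1.5 * V / A = 1.5 * 99000.0 / 114754
= 1.2941 MPa

1.2941 MPa


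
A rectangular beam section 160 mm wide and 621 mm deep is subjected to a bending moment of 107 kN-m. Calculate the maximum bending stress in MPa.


I = b * h^3 / 12 = 160 * 621^3 / 12 = 3193107480.0 mm^4
y = h / 2 = 621 / 2 = 310.5 mm
M = 107 kN-m = 107000000.0 N-mm
sigma = M * y / I = 107000000.0 * 310.5 / 3193107480.0
= 10.4 MPa

10.4 MPa


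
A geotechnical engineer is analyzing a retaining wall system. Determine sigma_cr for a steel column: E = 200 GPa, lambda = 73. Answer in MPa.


sigma_cr = pi^2 * E / lambda^2
= 9.8696 * 200000.0 / 73^2
= 9.8696 * 200000.0 / 5329
= 370.4111 MPa

370.4111 MPa


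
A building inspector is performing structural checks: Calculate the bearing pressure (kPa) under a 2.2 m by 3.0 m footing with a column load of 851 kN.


A = 2.2 * 3.0 = 6.6 m^2
q = P / A = 851 / 6.6
= 128.9394 kPa

128.9394 kPa


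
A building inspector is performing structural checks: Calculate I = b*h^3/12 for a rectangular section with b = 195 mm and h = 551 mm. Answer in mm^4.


I = b * h^3 / 12
= 195 * 551^3 / 12
= 195 * 167284151 / 12
= 2718367453.75 mm^4

2718367453.75 mm^4


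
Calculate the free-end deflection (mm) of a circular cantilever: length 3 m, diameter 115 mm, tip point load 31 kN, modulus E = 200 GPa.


I = pi * d^4 / 64 = pi * 115^4 / 64 = 8585414.35 mm^4
L = 3000.0 mm, P = 31000.0 N, E = 200000.0 MPa
delta = P * L^3 / (3 * E * I)
= 31000.0 * 3000.0^3 / (3 * 200000.0 * 8585414.35)
= 162.4849 mm

162.4849 mm


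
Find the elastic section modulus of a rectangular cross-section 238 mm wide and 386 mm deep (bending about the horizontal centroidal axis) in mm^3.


S = b * h^2 / 6
= 238 * 386^2 / 6
= 238 * 148996 / 6
= 5910174.67 mm^3

5910174.67 mm^3


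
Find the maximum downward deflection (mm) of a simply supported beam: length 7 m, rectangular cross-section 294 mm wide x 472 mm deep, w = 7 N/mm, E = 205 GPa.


I = 294 * 472^3 / 12 = 2576274176.0 mm^4
L = 7000.0 mm, w = 7 N/mm, E = 205000.0 MPa
delta = 5 * w * L^4 / (384 * E * I)
= 5 * 7 * 7000.0^4 / (384 * 205000.0 * 2576274176.0)
= 0.4144 mm

0.4144 mm


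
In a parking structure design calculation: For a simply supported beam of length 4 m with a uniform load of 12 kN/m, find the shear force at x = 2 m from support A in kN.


R_A = w * L / 2 = 12 * 4 / 2 = 24.0 kN
V(x) = R_A - w * x = 24.0 - 12 * 2
= 0.0 kN

0.0 kN


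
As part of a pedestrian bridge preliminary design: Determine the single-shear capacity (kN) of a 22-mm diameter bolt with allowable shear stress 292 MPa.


A = pi * d^2 / 4 = pi * 22^2 / 4 = 380.1327 mm^2
V = f_v * A / 1000 = 292 * 380.1327 / 1000
= 110.9988 kN

110.9988 kN


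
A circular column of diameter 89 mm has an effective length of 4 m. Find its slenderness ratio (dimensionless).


Radius of gyration r = d / 4 = 89 / 4 = 22.25 mm
L_eff = 4000.0 mm
Slenderness ratio = L / r = 4000.0 / 22.25 = 179.78 (dimensionless)

179.78 (dimensionless)


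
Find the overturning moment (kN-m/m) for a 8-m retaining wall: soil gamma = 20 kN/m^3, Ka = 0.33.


Pa = 0.5 * Ka * gamma * H^2
= 0.5 * 0.33 * 20 * 8^2
= 211.2 kN/m
Arm = H / 3 = 8 / 3 = 2.6667 m
Mo = Pa * arm = Pa * H / 3 = 211.2 * 8 / 3 = 563.2 kN-m/m

563.2 kN-m/m


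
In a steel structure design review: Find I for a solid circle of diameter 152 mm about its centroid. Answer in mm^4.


r = d / 2 = 152 / 2 = 76.0 mm
I = pi * r^4 / 4 = pi * 76.0^4 / 4
= 26202591.76 mm^4

26202591.76 mm^4


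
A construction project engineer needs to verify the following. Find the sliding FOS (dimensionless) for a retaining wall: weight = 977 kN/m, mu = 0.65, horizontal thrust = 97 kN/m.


Resisting force = mu * W = 0.65 * 977 = 635.05 kN/m
FOS = Resisting / Driving = 635.05 / 97
= 6.5469 (dimensionless)

6.5469 (dimensionless)


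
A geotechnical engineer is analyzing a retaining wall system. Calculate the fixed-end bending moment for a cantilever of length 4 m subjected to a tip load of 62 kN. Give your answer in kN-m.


For a cantilever with a point load at the free end:
M_max = P * L = 62 * 4 = 248 kN-m

248 kN-m


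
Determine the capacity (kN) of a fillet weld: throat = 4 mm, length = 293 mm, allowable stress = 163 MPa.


Strength = throat * length * allowable stress
= 4 * 293 * 163 N
= 191036 N
= 191.04 kN

191.04 kN


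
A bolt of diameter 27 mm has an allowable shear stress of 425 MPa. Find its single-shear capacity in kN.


A = pi * d^2 / 4 = pi * 27^2 / 4 = 572.5553 mm^2
V = f_v * A / 1000 = 425 * 572.5553 / 1000
= 243.336 kN

243.336 kN


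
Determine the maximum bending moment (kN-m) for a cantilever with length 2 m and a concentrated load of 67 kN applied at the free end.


For a cantilever with a point load at the free end:
M_max = P * L = 67 * 2 = 134 kN-m

134 kN-m


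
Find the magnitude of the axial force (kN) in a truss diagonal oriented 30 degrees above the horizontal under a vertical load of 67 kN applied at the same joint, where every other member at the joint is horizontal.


At the joint, only the diagonal has a vertical component, so vertical equilibrium gives:
F * sin(30) = 67
F = 67 / sin(30)
= 67 / 0.5
= 134.0 kN

134.0 kN


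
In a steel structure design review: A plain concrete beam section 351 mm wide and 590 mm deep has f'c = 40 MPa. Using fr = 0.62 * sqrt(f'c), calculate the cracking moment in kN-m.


fr = 0.62 * sqrt(40) = 0.62 * 6.3246 = 3.9212 MPa
I = 351 * 590^3 / 12 = 6007335750.0 mm^4
y_t = 295.0 mm
M_cr = fr * I / y_t = 3.9212 * 6007335750.0 / 295.0 N-mm
= 79.8512 kN-m

79.8512 kN-m


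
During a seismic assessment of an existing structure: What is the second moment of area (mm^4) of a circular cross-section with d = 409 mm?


r = d / 2 = 409 / 2 = 204.5 mm
I = pi * r^4 / 4 = pi * 204.5^4 / 4
= 1373609009.63 mm^4

1373609009.63 mm^4


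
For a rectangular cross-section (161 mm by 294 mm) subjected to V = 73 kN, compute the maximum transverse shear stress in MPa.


A = b * h = 161 * 294 = 47334 mm^2
V = 73 kN = 73000.0 N
tau_max = 1.5 * V / A = 1.5 * 73000.0 / 47334
= 2.3133 MPa

2.3133 MPa


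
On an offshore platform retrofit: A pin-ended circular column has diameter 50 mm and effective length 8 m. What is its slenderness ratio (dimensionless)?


Radius of gyration r = d / 4 = 50 / 4 = 12.5 mm
L_eff = 8000.0 mm
Slenderness ratio = L / r = 8000.0 / 12.5 = 640.0 (dimensionless)

640.0 (dimensionless)


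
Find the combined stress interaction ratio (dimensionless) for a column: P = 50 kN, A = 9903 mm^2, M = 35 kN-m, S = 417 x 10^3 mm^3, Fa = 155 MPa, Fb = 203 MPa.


f_a = P / A = 50000.0 / 9903 = 5.049 MPa
f_b = M / S = 35000000.0 / 417000.0 = 83.9329 MPa
Ratio = f_a / Fa + f_b / Fb
= 5.049 / 155 + 83.9329 / 203
= 0.446 (dimensionless)

0.446 (dimensionless)


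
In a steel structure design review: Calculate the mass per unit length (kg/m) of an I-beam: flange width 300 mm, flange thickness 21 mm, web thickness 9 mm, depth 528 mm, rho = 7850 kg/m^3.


A_flanges = 2 * 300 * 21 = 12600 mm^2
A_web = (528 - 2 * 21) * 9 = 4374 mm^2
A_total = 12600 + 4374 = 16974 mm^2 = 0.016974 m^2
Weight = rho * A = 7850 * 0.016974 = 133.2459 kg/m

133.2459 kg/m


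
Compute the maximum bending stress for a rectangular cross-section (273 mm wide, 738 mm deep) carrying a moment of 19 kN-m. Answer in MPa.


I = b * h^3 / 12 = 273 * 738^3 / 12 = 9144300438.0 mm^4
y = h / 2 = 738 / 2 = 369.0 mm
M = 19 kN-m = 19000000.0 N-mm
sigma = M * y / I = 19000000.0 * 369.0 / 9144300438.0
= 0.77 MPa

0.77 MPa


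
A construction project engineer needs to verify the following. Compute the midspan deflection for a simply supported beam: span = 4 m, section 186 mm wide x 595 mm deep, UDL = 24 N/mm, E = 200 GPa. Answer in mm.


I = 186 * 595^3 / 12 = 3264995562.5 mm^4
L = 4000.0 mm, w = 24 N/mm, E = 200000.0 MPa
delta = 5 * w * L^4 / (384 * E * I)
= 5 * 24 * 4000.0^4 / (384 * 200000.0 * 3264995562.5)
= 0.1225 mm

0.1225 mm


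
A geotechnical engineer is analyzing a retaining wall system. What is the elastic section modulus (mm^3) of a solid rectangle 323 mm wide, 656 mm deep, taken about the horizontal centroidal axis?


S = b * h^2 / 6
= 323 * 656^2 / 6
= 323 * 430336 / 6
= 23166421.33 mm^3

23166421.33 mm^3


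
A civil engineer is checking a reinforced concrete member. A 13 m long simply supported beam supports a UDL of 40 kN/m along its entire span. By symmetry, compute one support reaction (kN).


Total load = w * L = 40 * 13 = 520 kN
By symmetry, each reaction R = total / 2 = 520 / 2 = 260.0 kN

260.0 kN


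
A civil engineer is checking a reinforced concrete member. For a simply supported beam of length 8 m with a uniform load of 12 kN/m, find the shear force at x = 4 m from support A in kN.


R_A = w * L / 2 = 12 * 8 / 2 = 48.0 kN
V(x) = R_A - w * x = 48.0 - 12 * 4
= 0.0 kN

0.0 kN


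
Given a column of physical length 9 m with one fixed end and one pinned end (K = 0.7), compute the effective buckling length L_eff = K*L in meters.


L_eff = K * L
= 0.7 * 9
= 6.3 m

6.3 m


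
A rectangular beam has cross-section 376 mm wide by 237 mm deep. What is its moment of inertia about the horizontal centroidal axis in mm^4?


I = b * h^3 / 12
= 376 * 237^3 / 12
= 376 * 13312053 / 12
= 417110994.0 mm^4

417110994.0 mm^4


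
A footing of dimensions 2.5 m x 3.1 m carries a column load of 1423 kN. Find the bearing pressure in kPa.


A = 2.5 * 3.1 = 7.75 m^2
q = P / A = 1423 / 7.75
= 183.6129 kPa

183.6129 kPa


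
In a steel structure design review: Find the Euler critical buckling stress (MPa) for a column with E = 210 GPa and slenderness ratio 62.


sigma_cr = pi^2 * E / lambda^2
= 9.8696 * 210000.0 / 62^2
= 9.8696 * 210000.0 / 3844
= 539.1823 MPa

539.1823 MPa


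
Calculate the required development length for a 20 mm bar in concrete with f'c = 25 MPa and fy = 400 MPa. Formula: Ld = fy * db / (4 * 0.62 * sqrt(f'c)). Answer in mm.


Ld = (fy * db) / (4 * 0.62 * sqrt(f'c))
= (400 * 20) / (4 * 0.62 * sqrt(25))
= 8000 / 12.4
= 645.16 mm

645.16 mm


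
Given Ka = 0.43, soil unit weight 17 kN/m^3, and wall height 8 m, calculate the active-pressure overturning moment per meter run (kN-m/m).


Pa = 0.5 * Ka * gamma * H^2
= 0.5 * 0.43 * 17 * 8^2
= 233.92 kN/m
Arm = H / 3 = 8 / 3 = 2.6667 m
Mo = Pa * arm = Pa * H / 3 = 233.92 * 8 / 3 = 623.7867 kN-m/m

623.7867 kN-m/m


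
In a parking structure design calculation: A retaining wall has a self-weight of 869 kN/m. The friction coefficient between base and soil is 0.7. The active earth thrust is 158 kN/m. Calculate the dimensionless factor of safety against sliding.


Resisting force = mu * W = 0.7 * 869 = 608.3 kN/m
FOS = Resisting / Driving = 608.3 / 158
= 3.85 (dimensionless)

3.85 (dimensionless)


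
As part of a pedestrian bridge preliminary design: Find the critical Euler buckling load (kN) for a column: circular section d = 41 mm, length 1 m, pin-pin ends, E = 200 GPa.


I = pi * d^4 / 64 = 138709.22 mm^4
L = 1000.0 mm
P_cr = pi^2 * E * I / L^2
= 9.8696 * 200000.0 * 138709.22 / 1000.0^2
= 273801.02 N = 273.801 kN

273.801 kN


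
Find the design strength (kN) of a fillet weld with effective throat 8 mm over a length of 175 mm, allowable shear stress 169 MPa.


Strength = throat * length * allowable stress
= 8 * 175 * 169 N
= 236600 N
= 236.6 kN

236.6 kN


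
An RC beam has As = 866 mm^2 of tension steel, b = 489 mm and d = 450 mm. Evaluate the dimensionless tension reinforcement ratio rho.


rho = As / (b * d)
= 866 / (489 * 450)
= 866 / 220050
= 0.003935 (dimensionless)

0.003935 (dimensionless)


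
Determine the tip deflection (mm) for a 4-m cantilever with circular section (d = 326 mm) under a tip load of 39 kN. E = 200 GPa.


I = pi * d^4 / 64 = pi * 326^4 / 64 = 554421800.61 mm^4
L = 4000.0 mm, P = 39000.0 N, E = 200000.0 MPa
delta = P * L^3 / (3 * E * I)
= 39000.0 * 4000.0^3 / (3 * 200000.0 * 554421800.61)
= 7.5033 mm

7.5033 mm


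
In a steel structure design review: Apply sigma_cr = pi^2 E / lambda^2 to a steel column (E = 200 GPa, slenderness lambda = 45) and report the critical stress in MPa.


sigma_cr = pi^2 * E / lambda^2
= 9.8696 * 200000.0 / 45^2
= 9.8696 * 200000.0 / 2025
= 974.7757 MPa

974.7757 MPa


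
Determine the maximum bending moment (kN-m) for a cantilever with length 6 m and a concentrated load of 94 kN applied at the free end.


For a cantilever with a point load at the free end:
M_max = P * L = 94 * 6 = 564 kN-m

564 kN-m


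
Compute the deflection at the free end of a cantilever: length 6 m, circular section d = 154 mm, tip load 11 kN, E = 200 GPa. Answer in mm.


I = pi * d^4 / 64 = pi * 154^4 / 64 = 27609133.84 mm^4
L = 6000.0 mm, P = 11000.0 N, E = 200000.0 MPa
delta = P * L^3 / (3 * E * I)
= 11000.0 * 6000.0^3 / (3 * 200000.0 * 27609133.84)
= 143.4308 mm

143.4308 mm


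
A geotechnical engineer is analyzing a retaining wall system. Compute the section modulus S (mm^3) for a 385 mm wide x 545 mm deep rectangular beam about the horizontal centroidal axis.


S = b * h^2 / 6
= 385 * 545^2 / 6
= 385 * 297025 / 6
= 19059104.17 mm^3

19059104.17 mm^3


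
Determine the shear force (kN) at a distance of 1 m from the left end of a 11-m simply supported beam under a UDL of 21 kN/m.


R_A = w * L / 2 = 21 * 11 / 2 = 115.5 kN
V(x) = R_A - w * x = 115.5 - 21 * 1
= 94.5 kN

94.5 kN


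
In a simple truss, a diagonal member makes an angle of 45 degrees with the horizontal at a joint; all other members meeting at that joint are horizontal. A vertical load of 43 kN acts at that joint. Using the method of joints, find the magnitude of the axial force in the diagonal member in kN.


At the joint, only the diagonal has a vertical component, so vertical equilibrium gives:
F * sin(45) = 43
F = 43 / sin(45)
= 43 / 0.707107
= 60.81 kN

60.81 kN


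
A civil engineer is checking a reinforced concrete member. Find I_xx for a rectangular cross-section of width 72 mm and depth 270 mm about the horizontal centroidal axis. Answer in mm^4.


I = b * h^3 / 12
= 72 * 270^3 / 12
= 72 * 19683000 / 12
= 118098000.0 mm^4

118098000.0 mm^4


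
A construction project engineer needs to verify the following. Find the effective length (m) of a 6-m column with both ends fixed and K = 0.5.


L_eff = K * L
= 0.5 * 6
= 3.0 m

3.0 m


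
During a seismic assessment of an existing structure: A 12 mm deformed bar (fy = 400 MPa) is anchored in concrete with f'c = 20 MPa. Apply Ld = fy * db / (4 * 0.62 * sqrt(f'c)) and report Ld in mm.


Ld = (fy * db) / (4 * 0.62 * sqrt(f'c))
= (400 * 12) / (4 * 0.62 * sqrt(20))
= 4800 / 11.0909
= 432.79 mm

432.79 mm


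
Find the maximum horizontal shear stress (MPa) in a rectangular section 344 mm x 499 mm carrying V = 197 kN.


A = b * h = 344 * 499 = 171656 mm^2
V = 197 kN = 197000.0 N
tau_max = 1.5 * V / A = 1.5 * 197000.0 / 171656
= 1.7215 MPa

1.7215 MPa


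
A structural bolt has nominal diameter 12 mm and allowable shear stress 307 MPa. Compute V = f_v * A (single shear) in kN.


A = pi * d^2 / 4 = pi * 12^2 / 4 = 113.0973 mm^2
V = f_v * A / 1000 = 307 * 113.0973 / 1000
= 34.7209 kN

34.7209 kN


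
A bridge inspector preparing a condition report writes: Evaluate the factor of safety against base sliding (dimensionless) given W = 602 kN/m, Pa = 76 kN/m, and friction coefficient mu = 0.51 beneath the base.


Resisting force = mu * W = 0.51 * 602 = 307.02 kN/m
FOS = Resisting / Driving = 307.02 / 76
= 4.0397 (dimensionless)

4.0397 (dimensionless)


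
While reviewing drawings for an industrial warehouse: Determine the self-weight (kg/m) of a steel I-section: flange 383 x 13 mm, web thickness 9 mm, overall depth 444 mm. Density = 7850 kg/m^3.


A_flanges = 2 * 383 * 13 = 9958 mm^2
A_web = (444 - 2 * 13) * 9 = 3762 mm^2
A_total = 9958 + 3762 = 13720 mm^2 = 0.013720 m^2
Weight = rho * A = 7850 * 0.013720 = 107.702 kg/m

107.702 kg/m


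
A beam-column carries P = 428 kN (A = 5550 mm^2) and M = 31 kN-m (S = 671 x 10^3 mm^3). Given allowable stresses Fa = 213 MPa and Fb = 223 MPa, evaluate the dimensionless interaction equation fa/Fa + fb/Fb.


f_a = P / A = 428000.0 / 5550 = 77.1171 MPa
f_b = M / S = 31000000.0 / 671000.0 = 46.1997 MPa
Ratio = f_a / Fa + f_b / Fb
= 77.1171 / 213 + 46.1997 / 223
= 0.5692 (dimensionless)

0.5692 (dimensionless)


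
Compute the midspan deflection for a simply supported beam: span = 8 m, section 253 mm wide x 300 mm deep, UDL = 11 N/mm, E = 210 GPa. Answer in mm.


I = 253 * 300^3 / 12 = 569250000.0 mm^4
L = 8000.0 mm, w = 11 N/mm, E = 210000.0 MPa
delta = 5 * w * L^4 / (384 * E * I)
= 5 * 11 * 8000.0^4 / (384 * 210000.0 * 569250000.0)
= 4.9076 mm

4.9076 mm


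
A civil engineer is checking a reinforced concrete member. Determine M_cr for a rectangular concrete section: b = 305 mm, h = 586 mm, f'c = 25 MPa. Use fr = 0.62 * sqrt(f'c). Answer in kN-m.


fr = 0.62 * sqrt(25) = 0.62 * 5.0 = 3.1 MPa
I = 305 * 586^3 / 12 = 5114597256.67 mm^4
y_t = 293.0 mm
M_cr = fr * I / y_t = 3.1 * 5114597256.67 / 293.0 N-mm
= 54.1135 kN-m

54.1135 kN-m


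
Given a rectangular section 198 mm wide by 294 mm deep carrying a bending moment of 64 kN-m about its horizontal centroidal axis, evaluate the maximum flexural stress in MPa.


I = b * h^3 / 12 = 198 * 294^3 / 12 = 419301036.0 mm^4
y = h / 2 = 294 / 2 = 147.0 mm
M = 64 kN-m = 64000000.0 N-mm
sigma = M * y / I = 64000000.0 * 147.0 / 419301036.0
= 22.44 MPa

22.44 MPa


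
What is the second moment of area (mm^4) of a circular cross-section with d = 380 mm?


r = d / 2 = 380 / 2 = 190.0 mm
I = pi * r^4 / 4 = pi * 190.0^4 / 4
= 1023538740.52 mm^4

1023538740.52 mm^4


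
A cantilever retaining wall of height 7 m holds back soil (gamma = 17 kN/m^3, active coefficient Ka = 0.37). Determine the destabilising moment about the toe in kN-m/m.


Pa = 0.5 * Ka * gamma * H^2
= 0.5 * 0.37 * 17 * 7^2
= 154.105 kN/m
Arm = H / 3 = 7 / 3 = 2.3333 m
Mo = Pa * arm = Pa * H / 3 = 154.105 * 7 / 3 = 359.5783 kN-m/m

359.5783 kN-m/m


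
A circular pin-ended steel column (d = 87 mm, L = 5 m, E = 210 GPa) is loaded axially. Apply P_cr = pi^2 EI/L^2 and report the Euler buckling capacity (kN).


I = pi * d^4 / 64 = 2812204.57 mm^4
L = 5000.0 mm
P_cr = pi^2 * E * I / L^2
= 9.8696 * 210000.0 * 2812204.57 / 5000.0^2
= 233144.91 N = 233.1449 kN

233.1449 kN


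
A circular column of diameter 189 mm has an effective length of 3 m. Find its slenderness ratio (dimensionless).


Radius of gyration r = d / 4 = 189 / 4 = 47.25 mm
L_eff = 3000.0 mm
Slenderness ratio = L / r = 3000.0 / 47.25 = 63.49 (dimensionless)

63.49 (dimensionless)


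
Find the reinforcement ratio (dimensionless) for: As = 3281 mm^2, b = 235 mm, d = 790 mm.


rho = As / (b * d)
= 3281 / (235 * 790)
= 3281 / 185650
= 0.017673 (dimensionless)

0.017673 (dimensionless)


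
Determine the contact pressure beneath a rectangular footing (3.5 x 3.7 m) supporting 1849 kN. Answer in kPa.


A = 3.5 * 3.7 = 12.95 m^2
q = P / A = 1849 / 12.95
= 142.7799 kPa

142.7799 kPa


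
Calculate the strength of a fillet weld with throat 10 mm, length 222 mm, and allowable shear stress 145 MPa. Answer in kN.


Strength = throat * length * allowable stress
= 10 * 222 * 145 N
= 321900 N
= 321.9 kN

321.9 kN


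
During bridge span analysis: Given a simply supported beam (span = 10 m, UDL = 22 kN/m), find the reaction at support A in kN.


Total load = w * L = 22 * 10 = 220 kN
By symmetry, each reaction R = total / 2 = 220 / 2 = 110.0 kN

110.0 kN


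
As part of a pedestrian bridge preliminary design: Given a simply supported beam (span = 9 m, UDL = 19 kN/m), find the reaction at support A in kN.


Total load = w * L = 19 * 9 = 171 kN
By symmetry, each reaction R = total / 2 = 171 / 2 = 85.5 kN

85.5 kN


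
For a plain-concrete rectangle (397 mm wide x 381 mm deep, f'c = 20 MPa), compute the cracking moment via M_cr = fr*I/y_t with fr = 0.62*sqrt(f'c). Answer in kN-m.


fr = 0.62 * sqrt(20) = 0.62 * 4.4721 = 2.7727 MPa
I = 397 * 381^3 / 12 = 1829718114.75 mm^4
y_t = 190.5 mm
M_cr = fr * I / y_t = 2.7727 * 1829718114.75 / 190.5 N-mm
= 26.6315 kN-m

26.6315 kN-m


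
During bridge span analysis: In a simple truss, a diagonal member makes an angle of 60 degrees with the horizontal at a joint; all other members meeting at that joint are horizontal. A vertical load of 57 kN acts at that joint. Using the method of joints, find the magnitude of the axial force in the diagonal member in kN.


At the joint, only the diagonal has a vertical component, so vertical equilibrium gives:
F * sin(60) = 57
F = 57 / sin(60)
= 57 / 0.866025
= 65.82 kN

65.82 kN


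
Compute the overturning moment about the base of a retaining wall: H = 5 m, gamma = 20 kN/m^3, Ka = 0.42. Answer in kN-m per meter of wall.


Pa = 0.5 * Ka * gamma * H^2
= 0.5 * 0.42 * 20 * 5^2
= 105.0 kN/m
Arm = H / 3 = 5 / 3 = 1.6667 m
Mo = Pa * arm = Pa * H / 3 = 105.0 * 5 / 3 = 175.0 kN-m/m

175.0 kN-m/m


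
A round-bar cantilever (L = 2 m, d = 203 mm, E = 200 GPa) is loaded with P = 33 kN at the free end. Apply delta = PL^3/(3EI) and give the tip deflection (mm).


I = pi * d^4 / 64 = pi * 203^4 / 64 = 83359298.34 mm^4
L = 2000.0 mm, P = 33000.0 N, E = 200000.0 MPa
delta = P * L^3 / (3 * E * I)
= 33000.0 * 2000.0^3 / (3 * 200000.0 * 83359298.34)
= 5.2784 mm

5.2784 mm


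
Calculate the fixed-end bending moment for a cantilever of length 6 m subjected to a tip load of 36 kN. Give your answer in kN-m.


For a cantilever with a point load at the free end:
M_max = P * L = 36 * 6 = 216 kN-m

216 kN-m


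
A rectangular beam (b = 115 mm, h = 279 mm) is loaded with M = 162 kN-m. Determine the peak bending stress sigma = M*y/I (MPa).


I = b * h^3 / 12 = 115 * 279^3 / 12 = 208127373.75 mm^4
y = h / 2 = 279 / 2 = 139.5 mm
M = 162 kN-m = 162000000.0 N-mm
sigma = M * y / I = 162000000.0 * 139.5 / 208127373.75
= 108.58 MPa

108.58 MPa


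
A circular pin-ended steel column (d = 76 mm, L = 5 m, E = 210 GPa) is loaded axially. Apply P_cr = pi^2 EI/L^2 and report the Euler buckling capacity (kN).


I = pi * d^4 / 64 = 1637661.98 mm^4
L = 5000.0 mm
P_cr = pi^2 * E * I / L^2
= 9.8696 * 210000.0 * 1637661.98 / 5000.0^2
= 135769.84 N = 135.7698 kN

135.7698 kN


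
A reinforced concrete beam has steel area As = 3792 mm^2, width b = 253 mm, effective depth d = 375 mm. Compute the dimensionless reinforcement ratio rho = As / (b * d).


rho = As / (b * d)
= 3792 / (253 * 375)
= 3792 / 94875
= 0.039968 (dimensionless)

0.039968 (dimensionless)


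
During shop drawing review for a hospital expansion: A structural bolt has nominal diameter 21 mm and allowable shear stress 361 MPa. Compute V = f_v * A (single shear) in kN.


A = pi * d^2 / 4 = pi * 21^2 / 4 = 346.3606 mm^2
V = f_v * A / 1000 = 361 * 346.3606 / 1000
= 125.0362 kN

125.0362 kN


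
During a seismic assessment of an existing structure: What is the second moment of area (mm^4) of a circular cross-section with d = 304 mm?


r = d / 2 = 304 / 2 = 152.0 mm
I = pi * r^4 / 4 = pi * 152.0^4 / 4
= 419241468.12 mm^4

419241468.12 mm^4


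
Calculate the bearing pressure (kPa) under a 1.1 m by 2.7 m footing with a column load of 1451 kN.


A = 1.1 * 2.7 = 2.97 m^2
q = P / A = 1451 / 2.97
= 488.5522 kPa

488.5522 kPa


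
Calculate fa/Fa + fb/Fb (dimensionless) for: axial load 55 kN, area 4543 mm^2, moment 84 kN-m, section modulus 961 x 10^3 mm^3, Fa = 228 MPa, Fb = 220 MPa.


f_a = P / A = 55000.0 / 4543 = 12.1065 MPa
f_b = M / S = 84000000.0 / 961000.0 = 87.4089 MPa
Ratio = f_a / Fa + f_b / Fb
= 12.1065 / 228 + 87.4089 / 220
= 0.4504 (dimensionless)

0.4504 (dimensionless)


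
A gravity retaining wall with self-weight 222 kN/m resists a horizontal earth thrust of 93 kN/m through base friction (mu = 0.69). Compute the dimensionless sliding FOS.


Resisting force = mu * W = 0.69 * 222 = 153.18 kN/m
FOS = Resisting / Driving = 153.18 / 93
= 1.6471 (dimensionless)

1.6471 (dimensionless)


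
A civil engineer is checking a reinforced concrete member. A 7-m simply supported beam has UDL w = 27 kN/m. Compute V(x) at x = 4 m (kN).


R_A = w * L / 2 = 27 * 7 / 2 = 94.5 kN
V(x) = R_A - w * x = 94.5 - 27 * 4
= -13.5 kN

-13.5 kN


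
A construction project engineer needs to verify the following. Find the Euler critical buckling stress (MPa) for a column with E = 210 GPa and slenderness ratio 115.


sigma_cr = pi^2 * E / lambda^2
= 9.8696 * 210000.0 / 115^2
= 9.8696 * 210000.0 / 13225
= 156.7196 MPa

156.7196 MPa


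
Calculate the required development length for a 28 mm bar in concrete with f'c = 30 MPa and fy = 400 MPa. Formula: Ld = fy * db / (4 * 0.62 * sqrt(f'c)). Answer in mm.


Ld = (fy * db) / (4 * 0.62 * sqrt(f'c))
= (400 * 28) / (4 * 0.62 * sqrt(30))
= 11200 / 13.5835
= 824.53 mm

824.53 mm


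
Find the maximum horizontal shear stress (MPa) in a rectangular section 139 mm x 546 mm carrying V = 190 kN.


A = b * h = 139 * 546 = 75894 mm^2
V = 190 kN = 190000.0 N
tau_max = 1.5 * V / A = 1.5 * 190000.0 / 75894
= 3.7552 MPa

3.7552 MPa


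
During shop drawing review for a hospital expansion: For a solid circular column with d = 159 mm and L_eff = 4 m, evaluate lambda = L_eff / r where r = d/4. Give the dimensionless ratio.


Radius of gyration r = d / 4 = 159 / 4 = 39.75 mm
L_eff = 4000.0 mm
Slenderness ratio = L / r = 4000.0 / 39.75 = 100.63 (dimensionless)

100.63 (dimensionless)


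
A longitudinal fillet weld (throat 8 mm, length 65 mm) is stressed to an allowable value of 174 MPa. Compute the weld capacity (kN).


Strength = throat * length * allowable stress
= 8 * 65 * 174 N
= 90480 N
= 90.48 kN

90.48 kN


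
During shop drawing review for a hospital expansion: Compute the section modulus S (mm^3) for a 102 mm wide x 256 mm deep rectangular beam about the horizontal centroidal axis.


S = b * h^2 / 6
= 102 * 256^2 / 6
= 102 * 65536 / 6
= 1114112.0 mm^3

1114112.0 mm^3


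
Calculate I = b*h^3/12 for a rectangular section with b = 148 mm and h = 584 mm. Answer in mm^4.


I = b * h^3 / 12
= 148 * 584^3 / 12
= 148 * 199176704 / 12
= 2456512682.67 mm^4

2456512682.67 mm^4


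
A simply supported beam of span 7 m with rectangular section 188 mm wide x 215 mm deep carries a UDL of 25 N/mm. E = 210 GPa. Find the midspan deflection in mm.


I = 188 * 215^3 / 12 = 155701208.33 mm^4
L = 7000.0 mm, w = 25 N/mm, E = 210000.0 MPa
delta = 5 * w * L^4 / (384 * E * I)
= 5 * 25 * 7000.0^4 / (384 * 210000.0 * 155701208.33)
= 23.9034 mm

23.9034 mm


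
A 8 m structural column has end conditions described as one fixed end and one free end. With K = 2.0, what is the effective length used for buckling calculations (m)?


L_eff = K * L
= 2.0 * 8
= 16.0 m

16.0 m


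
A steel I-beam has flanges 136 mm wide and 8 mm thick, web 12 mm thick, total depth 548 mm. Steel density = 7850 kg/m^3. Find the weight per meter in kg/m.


A_flanges = 2 * 136 * 8 = 2176 mm^2
A_web = (548 - 2 * 8) * 12 = 6384 mm^2
A_total = 2176 + 6384 = 8560 mm^2 = 0.008560 m^2
Weight = rho * A = 7850 * 0.008560 = 67.196 kg/m

67.196 kg/m


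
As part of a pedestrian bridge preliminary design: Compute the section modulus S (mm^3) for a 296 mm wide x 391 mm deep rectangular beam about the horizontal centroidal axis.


S = b * h^2 / 6
= 296 * 391^2 / 6
= 296 * 152881 / 6
= 7542129.33 mm^3

7542129.33 mm^3


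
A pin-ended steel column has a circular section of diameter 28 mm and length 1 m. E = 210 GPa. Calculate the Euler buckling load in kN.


I = pi * d^4 / 64 = 30171.86 mm^4
L = 1000.0 mm
P_cr = pi^2 * E * I / L^2
= 9.8696 * 210000.0 * 30171.86 / 1000.0^2
= 62534.7 N = 62.5347 kN

62.5347 kN


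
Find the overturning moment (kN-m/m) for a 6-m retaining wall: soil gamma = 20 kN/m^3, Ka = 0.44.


Pa = 0.5 * Ka * gamma * H^2
= 0.5 * 0.44 * 20 * 6^2
= 158.4 kN/m
Arm = H / 3 = 6 / 3 = 2.0 m
Mo = Pa * arm = Pa * H / 3 = 158.4 * 6 / 3 = 316.8 kN-m/m

316.8 kN-m/m


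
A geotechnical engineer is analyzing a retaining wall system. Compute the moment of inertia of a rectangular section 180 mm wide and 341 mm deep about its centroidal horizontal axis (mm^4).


I = b * h^3 / 12
= 180 * 341^3 / 12
= 180 * 39651821 / 12
= 594777315.0 mm^4

594777315.0 mm^4
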